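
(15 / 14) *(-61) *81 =-74115 / 14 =-5293.93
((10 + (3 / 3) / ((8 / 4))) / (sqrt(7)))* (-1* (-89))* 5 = 1335* sqrt(7) / 2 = 1766.04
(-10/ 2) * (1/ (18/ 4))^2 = -20/ 81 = -0.25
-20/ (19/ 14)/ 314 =-140/ 2983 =-0.05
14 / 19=0.74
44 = 44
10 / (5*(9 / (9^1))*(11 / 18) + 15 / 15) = 180 / 73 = 2.47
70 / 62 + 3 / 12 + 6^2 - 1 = 4511 / 124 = 36.38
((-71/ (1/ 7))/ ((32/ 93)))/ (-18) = 15407/ 192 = 80.24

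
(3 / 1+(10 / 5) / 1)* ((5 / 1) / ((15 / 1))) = 5 / 3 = 1.67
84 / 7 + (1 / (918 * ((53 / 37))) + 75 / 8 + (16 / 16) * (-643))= -120978023 / 194616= -621.62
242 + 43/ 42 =10207/ 42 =243.02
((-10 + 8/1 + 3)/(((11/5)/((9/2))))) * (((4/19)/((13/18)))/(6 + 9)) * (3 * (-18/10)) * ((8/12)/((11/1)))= -1944/149435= -0.01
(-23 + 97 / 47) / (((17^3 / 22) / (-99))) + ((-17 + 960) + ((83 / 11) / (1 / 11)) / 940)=4398252279 / 4618220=952.37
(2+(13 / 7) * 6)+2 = 106 / 7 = 15.14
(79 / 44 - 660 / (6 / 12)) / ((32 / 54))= -1566027 / 704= -2224.47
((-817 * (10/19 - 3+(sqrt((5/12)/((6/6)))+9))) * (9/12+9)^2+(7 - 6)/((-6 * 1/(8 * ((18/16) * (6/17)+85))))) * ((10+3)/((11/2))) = -1344529823/1122 - 5384847 * sqrt(15)/176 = -1316829.90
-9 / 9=-1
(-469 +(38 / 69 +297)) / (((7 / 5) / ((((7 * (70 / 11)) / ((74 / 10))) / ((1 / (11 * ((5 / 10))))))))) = -10351250 / 2553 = -4054.54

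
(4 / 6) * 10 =20 / 3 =6.67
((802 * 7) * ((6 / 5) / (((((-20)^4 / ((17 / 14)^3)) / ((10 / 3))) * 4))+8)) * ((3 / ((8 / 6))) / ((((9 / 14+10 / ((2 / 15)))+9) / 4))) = 4225326870339 / 884800000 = 4775.46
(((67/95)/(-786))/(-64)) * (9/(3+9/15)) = 67/1911552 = 0.00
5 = 5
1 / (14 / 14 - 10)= -0.11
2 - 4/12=1.67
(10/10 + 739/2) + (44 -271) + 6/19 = 5465/38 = 143.82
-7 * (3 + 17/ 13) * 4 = -120.62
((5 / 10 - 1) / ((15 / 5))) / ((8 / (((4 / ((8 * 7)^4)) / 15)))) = -1 / 1770209280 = -0.00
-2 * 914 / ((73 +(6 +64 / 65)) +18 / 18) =-29705 / 1316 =-22.57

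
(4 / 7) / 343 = 4 / 2401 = 0.00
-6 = -6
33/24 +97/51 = 3.28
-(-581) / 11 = 581 / 11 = 52.82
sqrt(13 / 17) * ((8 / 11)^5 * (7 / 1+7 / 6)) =802816 * sqrt(221) / 8213601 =1.45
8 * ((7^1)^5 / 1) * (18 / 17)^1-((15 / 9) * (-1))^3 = 65347741 / 459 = 142369.81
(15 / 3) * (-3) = -15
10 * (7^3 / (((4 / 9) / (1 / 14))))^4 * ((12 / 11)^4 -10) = -11883375068335785 / 14992384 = -792627447.93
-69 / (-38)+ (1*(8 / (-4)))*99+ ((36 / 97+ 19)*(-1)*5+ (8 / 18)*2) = -9691817 / 33174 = -292.15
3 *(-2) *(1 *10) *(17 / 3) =-340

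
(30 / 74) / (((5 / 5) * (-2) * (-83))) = 15 / 6142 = 0.00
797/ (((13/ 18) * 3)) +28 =5146/ 13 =395.85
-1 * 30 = -30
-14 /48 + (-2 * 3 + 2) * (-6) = 569 /24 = 23.71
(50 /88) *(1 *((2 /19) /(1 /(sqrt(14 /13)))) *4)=50 *sqrt(182) /2717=0.25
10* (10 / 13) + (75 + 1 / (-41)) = 44062 / 533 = 82.67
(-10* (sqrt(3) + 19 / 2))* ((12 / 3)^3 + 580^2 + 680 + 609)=-32086535 - 3377530* sqrt(3)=-37936588.56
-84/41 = -2.05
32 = 32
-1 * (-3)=3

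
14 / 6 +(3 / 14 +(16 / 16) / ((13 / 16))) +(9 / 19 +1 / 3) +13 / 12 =39205 / 6916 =5.67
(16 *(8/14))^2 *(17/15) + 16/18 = 210856/2205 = 95.63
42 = 42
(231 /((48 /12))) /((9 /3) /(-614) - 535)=-6447 /59726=-0.11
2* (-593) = -1186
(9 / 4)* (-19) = -171 / 4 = -42.75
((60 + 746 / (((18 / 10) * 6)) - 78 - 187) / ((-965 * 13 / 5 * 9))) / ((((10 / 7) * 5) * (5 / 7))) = 17983 / 15242175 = 0.00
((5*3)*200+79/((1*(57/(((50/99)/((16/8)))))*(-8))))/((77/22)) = 135430025/158004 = 857.13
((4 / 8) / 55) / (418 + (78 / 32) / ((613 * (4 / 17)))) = 19616 / 901980145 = 0.00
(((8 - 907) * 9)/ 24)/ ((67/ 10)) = -13485/ 268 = -50.32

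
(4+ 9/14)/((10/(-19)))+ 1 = -7.82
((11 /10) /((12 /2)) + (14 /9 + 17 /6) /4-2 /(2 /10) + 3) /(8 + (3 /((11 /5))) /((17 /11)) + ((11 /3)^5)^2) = -229654683 /17637805384640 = -0.00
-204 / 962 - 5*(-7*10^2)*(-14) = -23569102 / 481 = -49000.21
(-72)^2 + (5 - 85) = 5104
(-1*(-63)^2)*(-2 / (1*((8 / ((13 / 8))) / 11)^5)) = 237334725394767 / 536870912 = 442070.38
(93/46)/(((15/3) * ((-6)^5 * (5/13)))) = -403/2980800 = -0.00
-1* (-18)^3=5832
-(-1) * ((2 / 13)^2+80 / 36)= 3416 / 1521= 2.25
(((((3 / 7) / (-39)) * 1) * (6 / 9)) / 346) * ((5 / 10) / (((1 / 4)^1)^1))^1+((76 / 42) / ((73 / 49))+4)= 17978360 / 3447717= 5.21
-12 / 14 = -6 / 7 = -0.86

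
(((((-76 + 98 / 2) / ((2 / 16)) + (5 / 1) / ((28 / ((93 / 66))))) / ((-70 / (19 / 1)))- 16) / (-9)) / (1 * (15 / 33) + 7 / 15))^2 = 374217263289 / 14201012224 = 26.35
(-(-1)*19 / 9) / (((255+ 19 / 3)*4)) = 19 / 9408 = 0.00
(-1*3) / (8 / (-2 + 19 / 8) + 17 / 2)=-18 / 179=-0.10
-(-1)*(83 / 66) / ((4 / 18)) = 249 / 44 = 5.66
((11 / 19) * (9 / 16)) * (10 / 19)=495 / 2888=0.17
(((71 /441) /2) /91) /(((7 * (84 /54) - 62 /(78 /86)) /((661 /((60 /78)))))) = -610103 /46126640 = -0.01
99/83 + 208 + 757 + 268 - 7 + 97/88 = 8971467/7304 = 1228.30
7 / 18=0.39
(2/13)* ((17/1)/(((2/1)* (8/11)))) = 187/104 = 1.80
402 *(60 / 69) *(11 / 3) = 29480 / 23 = 1281.74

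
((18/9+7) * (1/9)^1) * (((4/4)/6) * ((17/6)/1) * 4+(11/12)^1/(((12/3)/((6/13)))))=1867/936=1.99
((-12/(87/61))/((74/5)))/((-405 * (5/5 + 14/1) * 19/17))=2074/24770205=0.00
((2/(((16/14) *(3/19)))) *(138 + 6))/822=266/137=1.94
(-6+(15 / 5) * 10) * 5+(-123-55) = -58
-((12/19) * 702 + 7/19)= -8431/19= -443.74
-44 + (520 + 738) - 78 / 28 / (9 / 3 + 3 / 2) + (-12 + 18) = 25607 / 21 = 1219.38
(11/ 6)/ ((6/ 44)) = 121/ 9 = 13.44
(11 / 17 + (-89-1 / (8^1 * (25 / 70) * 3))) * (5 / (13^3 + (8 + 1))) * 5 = -451195 / 450024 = -1.00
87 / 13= 6.69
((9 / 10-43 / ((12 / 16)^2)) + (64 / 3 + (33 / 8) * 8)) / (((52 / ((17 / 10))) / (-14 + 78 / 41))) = 1006043 / 119925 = 8.39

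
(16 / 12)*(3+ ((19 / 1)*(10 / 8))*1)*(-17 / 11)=-1819 / 33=-55.12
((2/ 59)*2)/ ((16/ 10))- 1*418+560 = 16761/ 118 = 142.04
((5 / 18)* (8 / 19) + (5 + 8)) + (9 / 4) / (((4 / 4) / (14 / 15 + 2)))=16858 / 855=19.72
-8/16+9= 17/2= 8.50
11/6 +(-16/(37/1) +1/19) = 6131/4218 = 1.45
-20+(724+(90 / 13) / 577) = 5280794 / 7501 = 704.01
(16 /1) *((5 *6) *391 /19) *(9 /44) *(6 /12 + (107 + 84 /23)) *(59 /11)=2769303060 /2299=1204568.53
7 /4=1.75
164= 164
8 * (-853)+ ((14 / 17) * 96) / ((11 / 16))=-1254584 / 187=-6709.01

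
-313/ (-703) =313/ 703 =0.45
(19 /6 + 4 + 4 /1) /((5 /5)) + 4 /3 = 12.50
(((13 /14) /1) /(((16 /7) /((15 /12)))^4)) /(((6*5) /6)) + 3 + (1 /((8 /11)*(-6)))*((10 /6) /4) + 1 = 1184140087 /301989888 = 3.92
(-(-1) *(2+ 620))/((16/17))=5287/8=660.88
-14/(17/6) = -84/17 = -4.94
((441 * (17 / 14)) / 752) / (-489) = -357 / 245152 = -0.00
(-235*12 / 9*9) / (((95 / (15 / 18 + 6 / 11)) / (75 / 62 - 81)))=21158319 / 6479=3265.68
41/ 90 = 0.46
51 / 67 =0.76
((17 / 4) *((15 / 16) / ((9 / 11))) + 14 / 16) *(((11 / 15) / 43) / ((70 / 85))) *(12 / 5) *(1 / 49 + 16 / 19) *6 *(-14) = -165627583 / 8006600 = -20.69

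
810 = 810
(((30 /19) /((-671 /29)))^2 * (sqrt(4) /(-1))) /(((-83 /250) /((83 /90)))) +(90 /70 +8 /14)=2142416013 /1137759007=1.88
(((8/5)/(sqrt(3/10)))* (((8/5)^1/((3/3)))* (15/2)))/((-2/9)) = -144* sqrt(30)/5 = -157.74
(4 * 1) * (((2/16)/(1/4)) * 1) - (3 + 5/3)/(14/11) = -5/3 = -1.67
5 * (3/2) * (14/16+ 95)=11505/16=719.06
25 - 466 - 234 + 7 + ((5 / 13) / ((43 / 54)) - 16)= -382086 / 559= -683.52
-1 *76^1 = -76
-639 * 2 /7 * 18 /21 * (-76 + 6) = 76680 /7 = 10954.29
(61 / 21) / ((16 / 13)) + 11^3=448009 / 336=1333.36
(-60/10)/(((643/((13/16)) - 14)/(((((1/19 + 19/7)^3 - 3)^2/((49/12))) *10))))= -8564248537840199880/1370424846690643093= -6.25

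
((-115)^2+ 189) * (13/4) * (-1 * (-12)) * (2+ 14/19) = 1431768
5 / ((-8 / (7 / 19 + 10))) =-6.48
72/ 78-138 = -1782/ 13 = -137.08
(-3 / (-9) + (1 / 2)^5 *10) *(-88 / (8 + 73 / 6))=-31 / 11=-2.82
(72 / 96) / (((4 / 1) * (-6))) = -1 / 32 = -0.03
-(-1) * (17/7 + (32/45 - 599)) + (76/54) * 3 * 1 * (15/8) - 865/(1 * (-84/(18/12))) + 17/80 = -82409/144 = -572.28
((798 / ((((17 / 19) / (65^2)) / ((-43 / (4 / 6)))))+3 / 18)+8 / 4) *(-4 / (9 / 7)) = 347074097006 / 459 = 756152716.79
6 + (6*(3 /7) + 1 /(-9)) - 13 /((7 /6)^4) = 31187 /21609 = 1.44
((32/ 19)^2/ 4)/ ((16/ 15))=240/ 361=0.66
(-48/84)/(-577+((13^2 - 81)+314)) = 4/1225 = 0.00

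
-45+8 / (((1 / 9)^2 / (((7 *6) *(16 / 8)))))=54387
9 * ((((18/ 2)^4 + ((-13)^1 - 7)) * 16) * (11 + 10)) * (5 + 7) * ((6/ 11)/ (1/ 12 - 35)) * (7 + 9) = -273438498816/ 4609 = -59327077.20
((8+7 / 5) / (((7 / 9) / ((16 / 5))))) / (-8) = -846 / 175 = -4.83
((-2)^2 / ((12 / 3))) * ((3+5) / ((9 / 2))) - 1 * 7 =-47 / 9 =-5.22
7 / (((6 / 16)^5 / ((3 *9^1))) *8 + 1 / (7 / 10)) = 4.89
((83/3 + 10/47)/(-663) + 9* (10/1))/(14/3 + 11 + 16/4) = 8409539/1838499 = 4.57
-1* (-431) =431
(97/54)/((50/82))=3977/1350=2.95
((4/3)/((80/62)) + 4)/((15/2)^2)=302/3375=0.09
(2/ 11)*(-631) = -114.73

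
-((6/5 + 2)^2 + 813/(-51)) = 2423/425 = 5.70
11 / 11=1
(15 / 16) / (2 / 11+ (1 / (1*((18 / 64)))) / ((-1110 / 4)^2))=457417125 / 88733728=5.15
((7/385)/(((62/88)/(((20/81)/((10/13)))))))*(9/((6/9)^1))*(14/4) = 182/465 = 0.39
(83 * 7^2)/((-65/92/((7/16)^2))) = -4583509/4160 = -1101.81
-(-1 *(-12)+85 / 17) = -17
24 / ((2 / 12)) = 144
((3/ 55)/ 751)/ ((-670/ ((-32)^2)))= -1536/ 13837175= -0.00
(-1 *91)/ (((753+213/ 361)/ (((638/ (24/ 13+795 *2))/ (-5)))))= 0.01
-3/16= -0.19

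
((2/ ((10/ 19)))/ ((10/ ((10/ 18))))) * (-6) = -19/ 15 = -1.27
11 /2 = 5.50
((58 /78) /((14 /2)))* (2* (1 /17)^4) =58 /22801233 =0.00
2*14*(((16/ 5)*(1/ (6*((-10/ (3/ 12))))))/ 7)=-4/ 75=-0.05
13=13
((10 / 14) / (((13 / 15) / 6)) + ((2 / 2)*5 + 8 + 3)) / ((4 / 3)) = 2859 / 182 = 15.71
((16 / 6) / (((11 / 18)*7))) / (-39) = -16 / 1001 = -0.02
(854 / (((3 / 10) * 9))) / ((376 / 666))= 78995 / 141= 560.25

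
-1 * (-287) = 287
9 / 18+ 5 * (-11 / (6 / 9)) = -82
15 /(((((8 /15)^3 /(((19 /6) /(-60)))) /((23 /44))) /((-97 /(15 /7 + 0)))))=22254225 /180224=123.48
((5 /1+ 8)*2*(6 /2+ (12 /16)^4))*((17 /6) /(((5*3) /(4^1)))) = 62543 /960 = 65.15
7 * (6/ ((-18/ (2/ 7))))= -2/ 3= -0.67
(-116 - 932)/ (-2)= 524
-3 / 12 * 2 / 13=-1 / 26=-0.04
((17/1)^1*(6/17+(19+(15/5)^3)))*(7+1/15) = 5568.53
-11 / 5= -2.20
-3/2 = -1.50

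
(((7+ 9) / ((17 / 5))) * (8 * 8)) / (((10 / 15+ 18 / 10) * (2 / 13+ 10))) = 83200 / 6919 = 12.02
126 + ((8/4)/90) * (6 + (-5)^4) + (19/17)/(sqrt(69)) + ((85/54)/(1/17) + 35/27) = 19 * sqrt(69)/1173 + 15127/90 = 168.21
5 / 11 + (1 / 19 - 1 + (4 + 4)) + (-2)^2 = 2405 / 209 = 11.51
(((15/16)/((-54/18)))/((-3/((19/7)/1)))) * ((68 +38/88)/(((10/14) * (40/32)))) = 57209/2640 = 21.67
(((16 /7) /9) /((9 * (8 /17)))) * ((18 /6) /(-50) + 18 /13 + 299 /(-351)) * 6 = 0.17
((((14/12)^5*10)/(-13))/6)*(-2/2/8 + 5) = -84035/62208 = -1.35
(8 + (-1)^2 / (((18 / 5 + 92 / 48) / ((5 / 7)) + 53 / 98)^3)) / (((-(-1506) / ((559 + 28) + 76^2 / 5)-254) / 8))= -124968540573901386856 / 494171547299372101571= -0.25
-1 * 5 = -5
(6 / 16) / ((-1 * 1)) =-3 / 8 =-0.38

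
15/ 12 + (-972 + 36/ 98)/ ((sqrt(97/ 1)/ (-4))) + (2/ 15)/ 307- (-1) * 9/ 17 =557341/ 313140 + 190440 * sqrt(97)/ 4753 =396.40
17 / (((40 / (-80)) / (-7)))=238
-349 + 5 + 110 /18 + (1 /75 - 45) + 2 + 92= -64997 /225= -288.88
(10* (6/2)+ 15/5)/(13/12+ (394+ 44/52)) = 468/5615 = 0.08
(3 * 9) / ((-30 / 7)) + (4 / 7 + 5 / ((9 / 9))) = -51 / 70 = -0.73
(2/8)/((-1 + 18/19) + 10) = 19/756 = 0.03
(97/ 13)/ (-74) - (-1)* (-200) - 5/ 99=-19062013/ 95238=-200.15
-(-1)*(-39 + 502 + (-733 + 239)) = -31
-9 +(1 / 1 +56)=48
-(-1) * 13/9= 1.44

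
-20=-20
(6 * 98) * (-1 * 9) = -5292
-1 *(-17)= 17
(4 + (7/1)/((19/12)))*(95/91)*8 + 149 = 19959/91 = 219.33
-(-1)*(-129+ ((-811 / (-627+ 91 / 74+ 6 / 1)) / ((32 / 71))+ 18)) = -108.10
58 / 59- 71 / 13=-3435 / 767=-4.48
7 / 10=0.70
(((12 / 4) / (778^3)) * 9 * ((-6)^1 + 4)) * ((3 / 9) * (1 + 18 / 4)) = -99 / 470910952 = -0.00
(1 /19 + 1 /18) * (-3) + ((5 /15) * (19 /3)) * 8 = 5665 /342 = 16.56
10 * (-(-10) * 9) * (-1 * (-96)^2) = -8294400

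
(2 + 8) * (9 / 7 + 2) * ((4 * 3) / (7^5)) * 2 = 5520 / 117649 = 0.05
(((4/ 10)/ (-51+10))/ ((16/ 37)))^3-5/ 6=-11027511959/ 13232832000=-0.83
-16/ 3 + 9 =11/ 3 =3.67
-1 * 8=-8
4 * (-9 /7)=-36 /7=-5.14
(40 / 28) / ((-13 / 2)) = -20 / 91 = -0.22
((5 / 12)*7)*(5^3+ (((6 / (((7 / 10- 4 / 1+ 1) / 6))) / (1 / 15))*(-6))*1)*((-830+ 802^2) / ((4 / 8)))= 396545499875 / 69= 5747036230.07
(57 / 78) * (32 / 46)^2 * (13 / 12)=608 / 1587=0.38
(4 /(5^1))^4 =256 /625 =0.41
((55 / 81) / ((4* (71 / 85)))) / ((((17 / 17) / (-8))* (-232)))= 4675 / 667116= 0.01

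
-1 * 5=-5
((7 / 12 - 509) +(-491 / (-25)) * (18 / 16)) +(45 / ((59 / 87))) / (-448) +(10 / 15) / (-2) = -486.80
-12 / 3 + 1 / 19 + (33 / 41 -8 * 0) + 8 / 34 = -38500 / 13243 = -2.91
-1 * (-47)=47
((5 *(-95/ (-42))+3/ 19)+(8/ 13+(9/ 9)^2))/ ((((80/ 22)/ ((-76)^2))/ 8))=226925512/ 1365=166245.80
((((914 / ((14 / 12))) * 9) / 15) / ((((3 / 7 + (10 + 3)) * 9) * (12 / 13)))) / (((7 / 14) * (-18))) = -5941 / 12690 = -0.47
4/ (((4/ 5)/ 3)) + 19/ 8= 139/ 8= 17.38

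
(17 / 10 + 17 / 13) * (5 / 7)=391 / 182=2.15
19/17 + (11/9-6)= -560/153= -3.66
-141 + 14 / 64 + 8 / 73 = -328609 / 2336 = -140.67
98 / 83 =1.18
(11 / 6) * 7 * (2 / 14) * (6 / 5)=11 / 5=2.20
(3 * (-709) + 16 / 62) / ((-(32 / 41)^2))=110826649 / 31744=3491.26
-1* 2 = -2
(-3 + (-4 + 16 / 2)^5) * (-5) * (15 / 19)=-76575 / 19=-4030.26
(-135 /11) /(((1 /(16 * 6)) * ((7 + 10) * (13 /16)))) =-207360 /2431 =-85.30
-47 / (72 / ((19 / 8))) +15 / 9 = 67 / 576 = 0.12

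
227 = 227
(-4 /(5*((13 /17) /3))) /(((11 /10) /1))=-408 /143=-2.85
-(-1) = 1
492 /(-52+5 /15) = -1476 /155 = -9.52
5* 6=30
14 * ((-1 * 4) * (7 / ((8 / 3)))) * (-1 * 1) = 147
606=606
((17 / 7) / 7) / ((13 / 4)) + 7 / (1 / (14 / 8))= 31485 / 2548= 12.36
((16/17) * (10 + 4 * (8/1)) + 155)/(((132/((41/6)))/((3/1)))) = 135587/4488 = 30.21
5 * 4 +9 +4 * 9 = 65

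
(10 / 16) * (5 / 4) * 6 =75 / 16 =4.69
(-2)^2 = 4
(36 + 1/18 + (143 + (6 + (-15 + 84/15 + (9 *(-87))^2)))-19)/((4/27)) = 165576327/40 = 4139408.18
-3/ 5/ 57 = -1/ 95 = -0.01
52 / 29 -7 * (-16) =3300 / 29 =113.79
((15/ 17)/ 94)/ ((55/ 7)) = 21/ 17578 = 0.00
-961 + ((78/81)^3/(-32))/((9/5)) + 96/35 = -23765717407/24800580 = -958.27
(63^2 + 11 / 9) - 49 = 3921.22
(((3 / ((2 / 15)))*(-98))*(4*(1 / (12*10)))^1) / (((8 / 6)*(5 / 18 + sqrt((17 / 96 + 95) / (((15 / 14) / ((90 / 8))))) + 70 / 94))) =645438780 / 11432148311 - 78907689*sqrt(63959) / 11432148311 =-1.69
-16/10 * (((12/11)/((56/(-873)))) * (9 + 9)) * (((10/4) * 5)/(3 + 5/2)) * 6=5657040/847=6678.91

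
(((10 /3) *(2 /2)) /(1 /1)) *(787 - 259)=1760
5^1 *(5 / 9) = 25 / 9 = 2.78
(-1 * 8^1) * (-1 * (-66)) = -528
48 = 48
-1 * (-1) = 1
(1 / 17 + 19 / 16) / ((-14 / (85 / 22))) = -1695 / 4928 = -0.34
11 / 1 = 11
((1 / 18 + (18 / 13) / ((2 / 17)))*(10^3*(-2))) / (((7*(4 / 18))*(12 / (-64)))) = 81084.25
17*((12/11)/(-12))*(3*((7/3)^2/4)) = -833/132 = -6.31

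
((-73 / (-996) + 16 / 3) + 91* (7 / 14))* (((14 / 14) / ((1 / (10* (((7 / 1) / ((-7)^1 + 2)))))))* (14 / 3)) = -3325.90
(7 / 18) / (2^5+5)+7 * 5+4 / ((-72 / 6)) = 23095 / 666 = 34.68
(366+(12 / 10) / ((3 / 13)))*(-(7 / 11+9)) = -196736 / 55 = -3577.02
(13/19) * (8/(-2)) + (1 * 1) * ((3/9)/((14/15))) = -633/266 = -2.38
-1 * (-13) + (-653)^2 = 426422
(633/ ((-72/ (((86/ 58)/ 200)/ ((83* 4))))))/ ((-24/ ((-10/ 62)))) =-9073/ 6876702720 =-0.00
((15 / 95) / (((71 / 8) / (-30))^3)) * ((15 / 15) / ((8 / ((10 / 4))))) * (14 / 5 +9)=-152928000 / 6800309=-22.49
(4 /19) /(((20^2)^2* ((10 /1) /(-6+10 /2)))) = -1 /7600000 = -0.00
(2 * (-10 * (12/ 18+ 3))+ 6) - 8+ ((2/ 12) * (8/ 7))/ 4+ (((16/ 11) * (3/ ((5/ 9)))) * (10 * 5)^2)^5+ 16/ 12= 9873884676095999999749887797/ 3382071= 2919478827054783888259.56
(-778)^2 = 605284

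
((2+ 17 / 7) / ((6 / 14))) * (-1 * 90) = -930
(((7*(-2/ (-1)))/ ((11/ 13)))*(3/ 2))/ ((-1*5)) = -273/ 55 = -4.96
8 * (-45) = -360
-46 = -46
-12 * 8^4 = -49152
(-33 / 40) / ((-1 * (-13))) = -33 / 520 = -0.06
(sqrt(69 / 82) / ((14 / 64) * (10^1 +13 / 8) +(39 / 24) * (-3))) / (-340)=32 * sqrt(5658) / 2080545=0.00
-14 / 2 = -7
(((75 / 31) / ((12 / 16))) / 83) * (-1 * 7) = -700 / 2573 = -0.27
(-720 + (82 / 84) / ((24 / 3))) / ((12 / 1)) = -241879 / 4032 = -59.99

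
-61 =-61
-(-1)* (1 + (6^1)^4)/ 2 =1297/ 2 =648.50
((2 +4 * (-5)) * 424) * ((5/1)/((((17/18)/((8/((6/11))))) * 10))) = -1007424/17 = -59260.24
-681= -681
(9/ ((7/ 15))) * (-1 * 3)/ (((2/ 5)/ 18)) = -18225/ 7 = -2603.57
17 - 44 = -27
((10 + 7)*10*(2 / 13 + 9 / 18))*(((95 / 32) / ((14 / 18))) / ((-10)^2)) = 4.24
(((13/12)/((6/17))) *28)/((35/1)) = 221/90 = 2.46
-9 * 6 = -54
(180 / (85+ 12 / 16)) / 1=720 / 343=2.10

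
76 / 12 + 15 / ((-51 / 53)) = -472 / 51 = -9.25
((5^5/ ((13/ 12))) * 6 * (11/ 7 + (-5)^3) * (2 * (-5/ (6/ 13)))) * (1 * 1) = 324000000/ 7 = 46285714.29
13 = 13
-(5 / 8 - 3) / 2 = 19 / 16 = 1.19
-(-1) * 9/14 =9/14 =0.64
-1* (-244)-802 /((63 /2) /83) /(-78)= 666074 /2457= 271.09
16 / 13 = 1.23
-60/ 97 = -0.62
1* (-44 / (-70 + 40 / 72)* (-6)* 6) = -14256 / 625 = -22.81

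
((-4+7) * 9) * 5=135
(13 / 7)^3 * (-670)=-1471990 / 343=-4291.52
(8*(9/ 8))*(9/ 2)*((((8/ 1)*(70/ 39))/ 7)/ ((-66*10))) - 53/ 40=-8299/ 5720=-1.45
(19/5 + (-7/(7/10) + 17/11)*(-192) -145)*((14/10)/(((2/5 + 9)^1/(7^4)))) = 1370005798/2585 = 529982.90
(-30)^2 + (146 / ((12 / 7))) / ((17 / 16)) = 49988 / 51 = 980.16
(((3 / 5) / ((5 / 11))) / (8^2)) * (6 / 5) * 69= 6831 / 4000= 1.71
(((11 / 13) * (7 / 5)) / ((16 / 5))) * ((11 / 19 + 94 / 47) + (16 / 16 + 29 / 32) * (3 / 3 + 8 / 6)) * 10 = 4934545 / 189696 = 26.01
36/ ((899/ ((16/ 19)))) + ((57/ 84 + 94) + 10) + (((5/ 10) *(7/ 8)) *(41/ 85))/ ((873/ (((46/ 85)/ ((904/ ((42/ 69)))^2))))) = 2968628078245883087521/ 28350330129747561600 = 104.71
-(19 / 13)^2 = -361 / 169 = -2.14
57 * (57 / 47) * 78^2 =19766916 / 47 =420572.68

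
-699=-699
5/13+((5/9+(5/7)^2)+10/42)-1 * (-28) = 170204/5733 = 29.69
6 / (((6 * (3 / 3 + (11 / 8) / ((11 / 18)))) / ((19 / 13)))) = 76 / 169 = 0.45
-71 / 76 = -0.93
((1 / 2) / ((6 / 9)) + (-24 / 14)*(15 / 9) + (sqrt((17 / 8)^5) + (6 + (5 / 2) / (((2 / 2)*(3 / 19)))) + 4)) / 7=289*sqrt(34) / 1792 + 1993 / 588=4.33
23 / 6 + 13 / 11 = 331 / 66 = 5.02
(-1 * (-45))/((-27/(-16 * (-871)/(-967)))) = 69680/2901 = 24.02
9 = 9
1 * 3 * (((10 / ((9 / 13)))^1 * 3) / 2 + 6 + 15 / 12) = 347 / 4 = 86.75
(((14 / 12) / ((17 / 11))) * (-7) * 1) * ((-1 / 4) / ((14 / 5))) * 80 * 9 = 339.71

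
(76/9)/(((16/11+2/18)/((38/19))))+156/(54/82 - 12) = -92/31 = -2.97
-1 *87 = -87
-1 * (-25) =25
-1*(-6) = 6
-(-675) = 675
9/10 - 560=-5591/10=-559.10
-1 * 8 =-8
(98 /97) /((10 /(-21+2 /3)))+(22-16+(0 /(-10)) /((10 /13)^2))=3.95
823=823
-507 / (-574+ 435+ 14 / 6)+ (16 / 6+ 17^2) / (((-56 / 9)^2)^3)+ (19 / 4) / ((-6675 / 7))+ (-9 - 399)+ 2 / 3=-162226004952660297 / 401924050124800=-403.62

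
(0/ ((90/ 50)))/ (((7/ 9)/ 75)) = 0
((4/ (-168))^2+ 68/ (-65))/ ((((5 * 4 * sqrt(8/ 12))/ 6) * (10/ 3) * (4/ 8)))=-119887 * sqrt(6)/ 1274000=-0.23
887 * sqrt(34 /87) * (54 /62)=7983 * sqrt(2958) /899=482.95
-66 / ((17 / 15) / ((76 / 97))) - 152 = -325888 / 1649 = -197.63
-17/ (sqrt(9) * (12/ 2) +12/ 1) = -17/ 30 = -0.57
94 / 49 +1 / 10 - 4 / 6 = 1987 / 1470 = 1.35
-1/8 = -0.12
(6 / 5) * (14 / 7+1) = 18 / 5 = 3.60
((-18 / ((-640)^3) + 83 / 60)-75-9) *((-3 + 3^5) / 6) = -32486195173 / 9830400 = -3304.67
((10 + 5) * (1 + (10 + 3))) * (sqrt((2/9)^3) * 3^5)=3780 * sqrt(2)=5345.73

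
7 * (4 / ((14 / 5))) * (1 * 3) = 30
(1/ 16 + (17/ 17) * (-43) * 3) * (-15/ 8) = 241.76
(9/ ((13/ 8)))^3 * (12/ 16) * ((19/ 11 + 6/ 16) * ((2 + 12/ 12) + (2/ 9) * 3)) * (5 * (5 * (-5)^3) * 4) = -26973000000/ 2197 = -12277196.18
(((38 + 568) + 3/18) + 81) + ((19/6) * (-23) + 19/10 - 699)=-2483/30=-82.77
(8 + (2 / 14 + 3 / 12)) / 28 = 235 / 784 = 0.30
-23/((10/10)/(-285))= 6555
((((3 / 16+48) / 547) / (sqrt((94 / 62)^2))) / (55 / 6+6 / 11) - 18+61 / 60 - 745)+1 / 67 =-761.96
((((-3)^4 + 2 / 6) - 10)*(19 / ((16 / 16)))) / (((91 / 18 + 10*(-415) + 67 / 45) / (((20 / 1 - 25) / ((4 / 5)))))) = 762375 / 372911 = 2.04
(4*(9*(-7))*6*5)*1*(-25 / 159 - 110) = 44137800 / 53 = 832788.68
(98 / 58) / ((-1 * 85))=-49 / 2465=-0.02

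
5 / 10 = 1 / 2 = 0.50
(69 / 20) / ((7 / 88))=43.37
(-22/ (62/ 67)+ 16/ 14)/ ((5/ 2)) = -9822/ 1085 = -9.05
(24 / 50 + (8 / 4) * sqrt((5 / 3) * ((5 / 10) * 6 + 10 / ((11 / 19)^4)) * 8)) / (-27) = -4 * sqrt(40413990) / 9801 - 4 / 225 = -2.61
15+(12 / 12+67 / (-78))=15.14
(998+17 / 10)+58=10577 / 10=1057.70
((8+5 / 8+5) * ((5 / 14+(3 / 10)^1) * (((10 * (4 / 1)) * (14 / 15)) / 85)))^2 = 25140196 / 1625625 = 15.46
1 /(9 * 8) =1 /72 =0.01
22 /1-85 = -63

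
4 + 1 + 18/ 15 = 31/ 5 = 6.20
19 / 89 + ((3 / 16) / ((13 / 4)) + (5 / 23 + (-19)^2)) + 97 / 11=433586247 / 1170884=370.31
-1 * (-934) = 934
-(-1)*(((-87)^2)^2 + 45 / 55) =630187380 / 11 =57289761.82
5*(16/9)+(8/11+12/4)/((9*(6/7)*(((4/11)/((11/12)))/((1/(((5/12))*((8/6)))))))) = 1773/160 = 11.08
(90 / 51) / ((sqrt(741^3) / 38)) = 20 *sqrt(741) / 163761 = 0.00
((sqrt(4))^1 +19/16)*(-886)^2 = 10008699/4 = 2502174.75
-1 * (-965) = 965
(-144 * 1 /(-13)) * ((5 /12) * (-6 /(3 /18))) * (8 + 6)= -30240 /13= -2326.15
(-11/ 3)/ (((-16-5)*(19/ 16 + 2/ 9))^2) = -8448/ 2019241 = -0.00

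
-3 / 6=-1 / 2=-0.50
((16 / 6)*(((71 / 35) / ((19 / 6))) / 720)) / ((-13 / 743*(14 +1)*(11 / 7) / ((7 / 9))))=-369271 / 82528875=-0.00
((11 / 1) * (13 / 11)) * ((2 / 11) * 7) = 182 / 11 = 16.55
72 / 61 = 1.18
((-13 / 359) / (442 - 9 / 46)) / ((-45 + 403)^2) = -299 / 467539516474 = -0.00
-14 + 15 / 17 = -223 / 17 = -13.12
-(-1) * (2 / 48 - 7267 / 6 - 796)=-16057 / 8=-2007.12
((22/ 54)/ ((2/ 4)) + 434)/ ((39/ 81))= 11740/ 13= 903.08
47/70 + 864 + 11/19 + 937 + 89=2515363/1330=1891.25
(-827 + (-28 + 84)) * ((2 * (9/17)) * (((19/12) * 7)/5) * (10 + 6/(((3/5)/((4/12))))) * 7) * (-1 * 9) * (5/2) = 64602090/17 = 3800122.94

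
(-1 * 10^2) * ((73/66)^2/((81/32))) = -4263200/88209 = -48.33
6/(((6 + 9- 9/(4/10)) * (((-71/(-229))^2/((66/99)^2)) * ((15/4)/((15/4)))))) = -839056/226845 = -3.70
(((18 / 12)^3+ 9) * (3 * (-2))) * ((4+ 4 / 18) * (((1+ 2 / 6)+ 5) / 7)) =-3971 / 14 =-283.64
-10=-10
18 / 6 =3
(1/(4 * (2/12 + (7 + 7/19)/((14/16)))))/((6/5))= 95/3916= 0.02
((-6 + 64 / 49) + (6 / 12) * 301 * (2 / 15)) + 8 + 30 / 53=932537 / 38955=23.94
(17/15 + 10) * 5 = 167/3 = 55.67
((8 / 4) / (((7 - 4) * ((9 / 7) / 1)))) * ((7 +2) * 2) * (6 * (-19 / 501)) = -1064 / 501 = -2.12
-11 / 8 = -1.38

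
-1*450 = -450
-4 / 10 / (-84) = 1 / 210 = 0.00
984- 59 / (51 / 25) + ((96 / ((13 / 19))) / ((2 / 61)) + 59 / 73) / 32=1686351965 / 1548768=1088.83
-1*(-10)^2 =-100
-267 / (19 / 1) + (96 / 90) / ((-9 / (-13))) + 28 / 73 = -2270969 / 187245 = -12.13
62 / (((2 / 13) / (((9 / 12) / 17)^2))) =3627 / 4624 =0.78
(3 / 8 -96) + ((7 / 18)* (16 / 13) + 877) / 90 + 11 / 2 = -677081 / 8424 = -80.38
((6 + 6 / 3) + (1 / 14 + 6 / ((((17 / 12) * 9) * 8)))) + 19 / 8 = 10.51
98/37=2.65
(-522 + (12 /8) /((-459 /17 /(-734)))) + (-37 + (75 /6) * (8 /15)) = -4604 /9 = -511.56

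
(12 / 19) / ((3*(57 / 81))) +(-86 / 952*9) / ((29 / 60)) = -1722897 / 1245811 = -1.38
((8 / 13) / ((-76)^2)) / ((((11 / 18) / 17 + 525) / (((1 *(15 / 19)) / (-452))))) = -2295 / 6475198042924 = -0.00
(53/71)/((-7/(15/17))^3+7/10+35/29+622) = 10374750/1731729263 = 0.01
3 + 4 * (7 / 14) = 5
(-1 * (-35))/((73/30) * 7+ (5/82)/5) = 21525/10483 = 2.05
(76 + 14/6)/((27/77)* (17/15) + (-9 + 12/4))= -90475/6471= -13.98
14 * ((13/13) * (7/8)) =49/4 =12.25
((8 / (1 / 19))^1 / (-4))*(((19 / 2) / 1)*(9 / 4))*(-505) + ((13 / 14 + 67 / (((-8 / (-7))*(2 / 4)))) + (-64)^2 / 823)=2363792485 / 5761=410309.41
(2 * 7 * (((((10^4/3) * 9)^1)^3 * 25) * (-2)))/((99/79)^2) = -4368700000000000000/363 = -12034986225895316.80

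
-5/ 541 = -0.01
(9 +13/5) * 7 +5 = 431/5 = 86.20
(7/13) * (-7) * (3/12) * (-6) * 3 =441/26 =16.96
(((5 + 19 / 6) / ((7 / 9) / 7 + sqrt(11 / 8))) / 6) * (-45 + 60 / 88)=47775 / 9713 - 429975 * sqrt(22) / 38852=-46.99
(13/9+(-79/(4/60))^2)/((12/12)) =12638038/9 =1404226.44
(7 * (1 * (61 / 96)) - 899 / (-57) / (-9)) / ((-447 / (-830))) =18363335 / 3668976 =5.01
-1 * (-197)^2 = -38809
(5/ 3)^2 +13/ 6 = 89/ 18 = 4.94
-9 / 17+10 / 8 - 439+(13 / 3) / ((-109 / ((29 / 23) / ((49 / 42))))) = -523064119 / 1193332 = -438.32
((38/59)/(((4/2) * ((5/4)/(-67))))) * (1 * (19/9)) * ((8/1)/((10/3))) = -87.46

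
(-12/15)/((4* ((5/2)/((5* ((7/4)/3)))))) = -7/30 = -0.23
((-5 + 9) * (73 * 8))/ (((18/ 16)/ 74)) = 1382912/ 9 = 153656.89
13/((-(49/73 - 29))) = 949/2068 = 0.46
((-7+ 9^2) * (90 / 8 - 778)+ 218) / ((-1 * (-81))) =-37681 / 54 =-697.80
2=2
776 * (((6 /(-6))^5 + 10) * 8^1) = 55872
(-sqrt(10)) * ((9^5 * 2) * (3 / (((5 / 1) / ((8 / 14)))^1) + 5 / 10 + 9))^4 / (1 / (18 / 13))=-7994366450215580551130538.00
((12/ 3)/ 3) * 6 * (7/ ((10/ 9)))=252/ 5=50.40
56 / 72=7 / 9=0.78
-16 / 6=-8 / 3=-2.67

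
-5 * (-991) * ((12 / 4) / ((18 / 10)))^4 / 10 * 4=1238750 / 81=15293.21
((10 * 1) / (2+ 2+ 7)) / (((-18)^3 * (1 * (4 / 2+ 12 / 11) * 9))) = -5 / 892296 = -0.00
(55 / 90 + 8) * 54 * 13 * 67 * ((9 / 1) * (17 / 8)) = 61967295 / 8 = 7745911.88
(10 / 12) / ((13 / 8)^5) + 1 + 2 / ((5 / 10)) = 5651315 / 1113879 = 5.07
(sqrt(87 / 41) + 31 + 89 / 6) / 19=sqrt(3567) / 779 + 275 / 114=2.49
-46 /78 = -23 /39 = -0.59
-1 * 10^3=-1000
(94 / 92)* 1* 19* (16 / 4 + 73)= 1494.80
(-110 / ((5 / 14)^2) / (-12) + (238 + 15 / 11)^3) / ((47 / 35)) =1916655908111 / 187671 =10212850.72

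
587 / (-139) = -587 / 139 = -4.22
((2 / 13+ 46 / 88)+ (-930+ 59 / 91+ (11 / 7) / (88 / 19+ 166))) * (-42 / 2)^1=18082472823 / 927212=19501.98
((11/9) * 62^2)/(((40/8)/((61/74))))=1289662/1665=774.57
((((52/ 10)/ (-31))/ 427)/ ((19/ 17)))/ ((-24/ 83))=18343/ 15090180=0.00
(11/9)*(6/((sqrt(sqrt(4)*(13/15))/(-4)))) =-44*sqrt(390)/39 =-22.28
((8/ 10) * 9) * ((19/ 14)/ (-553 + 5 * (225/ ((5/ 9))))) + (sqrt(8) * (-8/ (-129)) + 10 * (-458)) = -117980629/ 25760 + 16 * sqrt(2)/ 129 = -4579.82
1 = 1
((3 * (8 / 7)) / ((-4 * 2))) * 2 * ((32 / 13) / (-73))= 192 / 6643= 0.03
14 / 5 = 2.80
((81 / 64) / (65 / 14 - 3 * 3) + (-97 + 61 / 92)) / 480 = -867637 / 4310016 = -0.20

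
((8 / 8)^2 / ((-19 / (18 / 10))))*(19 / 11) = -9 / 55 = -0.16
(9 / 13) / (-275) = -9 / 3575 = -0.00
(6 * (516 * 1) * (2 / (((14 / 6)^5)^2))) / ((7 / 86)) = 31444301088 / 1977326743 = 15.90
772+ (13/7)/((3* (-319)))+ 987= 11783528/6699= 1759.00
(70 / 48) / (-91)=-5 / 312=-0.02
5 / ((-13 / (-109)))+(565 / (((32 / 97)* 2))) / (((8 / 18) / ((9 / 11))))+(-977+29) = 24540001 / 36608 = 670.35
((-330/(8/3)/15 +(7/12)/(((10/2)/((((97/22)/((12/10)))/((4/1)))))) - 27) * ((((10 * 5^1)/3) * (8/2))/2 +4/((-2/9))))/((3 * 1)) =-5121295/28512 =-179.62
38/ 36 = 19/ 18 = 1.06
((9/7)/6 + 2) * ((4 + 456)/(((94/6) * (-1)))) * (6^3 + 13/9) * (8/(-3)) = 111627280/2961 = 37699.18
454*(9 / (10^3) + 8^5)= 7438338043 / 500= 14876676.09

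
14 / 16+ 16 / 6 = 85 / 24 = 3.54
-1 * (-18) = 18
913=913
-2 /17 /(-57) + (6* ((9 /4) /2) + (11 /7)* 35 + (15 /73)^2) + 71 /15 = 6870707723 /103276020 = 66.53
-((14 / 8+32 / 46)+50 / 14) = -3875 / 644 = -6.02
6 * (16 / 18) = 16 / 3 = 5.33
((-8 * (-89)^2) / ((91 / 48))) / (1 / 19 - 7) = 4815968 / 1001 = 4811.16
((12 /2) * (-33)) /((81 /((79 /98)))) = -869 /441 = -1.97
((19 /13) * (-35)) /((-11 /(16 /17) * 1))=10640 /2431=4.38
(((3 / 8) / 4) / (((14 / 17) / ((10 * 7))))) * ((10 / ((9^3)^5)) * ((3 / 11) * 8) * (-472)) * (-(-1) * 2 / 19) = -200600 / 4781249623086849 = -0.00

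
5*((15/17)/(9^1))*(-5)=-125/51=-2.45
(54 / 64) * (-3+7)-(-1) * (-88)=-677 / 8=-84.62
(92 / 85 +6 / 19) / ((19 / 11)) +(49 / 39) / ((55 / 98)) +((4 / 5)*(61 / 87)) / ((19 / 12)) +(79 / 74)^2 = 9495166835381 / 2090474417460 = 4.54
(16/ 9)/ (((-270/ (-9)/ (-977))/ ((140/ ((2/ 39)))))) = -1422512/ 9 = -158056.89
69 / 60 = 23 / 20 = 1.15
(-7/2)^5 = -16807/32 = -525.22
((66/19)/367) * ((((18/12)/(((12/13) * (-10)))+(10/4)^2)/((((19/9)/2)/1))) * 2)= 144639/1324870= 0.11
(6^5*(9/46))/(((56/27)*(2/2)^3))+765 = 241263/161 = 1498.53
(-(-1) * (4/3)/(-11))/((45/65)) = -52/297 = -0.18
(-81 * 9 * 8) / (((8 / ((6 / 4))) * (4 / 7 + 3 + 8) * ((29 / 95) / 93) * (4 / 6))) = -5009445 / 116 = -43184.87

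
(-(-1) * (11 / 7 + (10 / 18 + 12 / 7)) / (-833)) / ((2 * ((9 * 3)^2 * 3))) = -121 / 114771573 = -0.00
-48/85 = -0.56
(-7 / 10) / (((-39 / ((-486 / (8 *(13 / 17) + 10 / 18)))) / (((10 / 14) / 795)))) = -4131 / 3517345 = -0.00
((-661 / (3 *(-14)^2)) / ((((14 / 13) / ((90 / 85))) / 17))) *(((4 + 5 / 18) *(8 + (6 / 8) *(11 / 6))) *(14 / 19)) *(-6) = 7089225 / 2128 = 3331.40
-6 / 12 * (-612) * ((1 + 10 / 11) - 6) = -13770 / 11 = -1251.82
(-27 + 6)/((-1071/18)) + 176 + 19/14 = 42295/238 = 177.71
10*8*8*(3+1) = 2560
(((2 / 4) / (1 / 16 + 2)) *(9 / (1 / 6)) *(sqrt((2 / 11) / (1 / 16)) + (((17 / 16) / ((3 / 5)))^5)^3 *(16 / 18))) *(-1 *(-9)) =5184 *sqrt(22) / 121 + 87354219101251702667236328125 / 157964234311580648472576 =553200.94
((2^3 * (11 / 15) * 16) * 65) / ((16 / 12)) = 4576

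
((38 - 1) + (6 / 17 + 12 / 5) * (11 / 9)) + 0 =3431 / 85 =40.36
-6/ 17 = -0.35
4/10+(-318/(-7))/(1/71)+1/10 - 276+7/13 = 536985/182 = 2950.47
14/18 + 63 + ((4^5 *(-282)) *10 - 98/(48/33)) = -207913219/72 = -2887683.60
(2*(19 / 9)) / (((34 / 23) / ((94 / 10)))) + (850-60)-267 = 420634 / 765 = 549.85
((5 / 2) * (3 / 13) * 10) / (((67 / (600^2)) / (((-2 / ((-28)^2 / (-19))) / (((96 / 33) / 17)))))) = 1498921875 / 170716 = 8780.21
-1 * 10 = -10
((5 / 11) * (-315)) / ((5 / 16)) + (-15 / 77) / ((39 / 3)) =-458.20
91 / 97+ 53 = 5232 / 97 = 53.94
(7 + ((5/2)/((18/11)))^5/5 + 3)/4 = 705318635/241864704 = 2.92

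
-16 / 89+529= 47065 / 89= 528.82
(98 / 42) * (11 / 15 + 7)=812 / 45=18.04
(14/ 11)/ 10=7/ 55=0.13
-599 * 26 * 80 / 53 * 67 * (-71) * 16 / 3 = 94829463040 / 159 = 596411717.23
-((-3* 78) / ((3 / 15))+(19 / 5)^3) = 139391 / 125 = 1115.13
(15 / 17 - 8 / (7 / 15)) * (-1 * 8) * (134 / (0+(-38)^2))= 518580 / 42959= 12.07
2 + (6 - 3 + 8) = 13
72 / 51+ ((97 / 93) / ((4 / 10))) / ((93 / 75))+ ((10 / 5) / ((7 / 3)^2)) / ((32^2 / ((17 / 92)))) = 397587421115 / 113122093056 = 3.51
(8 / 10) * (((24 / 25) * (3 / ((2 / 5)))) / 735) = 48 / 6125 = 0.01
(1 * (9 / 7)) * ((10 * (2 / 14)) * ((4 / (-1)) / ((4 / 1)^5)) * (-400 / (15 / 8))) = 75 / 49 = 1.53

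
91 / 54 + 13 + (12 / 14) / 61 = 338935 / 23058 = 14.70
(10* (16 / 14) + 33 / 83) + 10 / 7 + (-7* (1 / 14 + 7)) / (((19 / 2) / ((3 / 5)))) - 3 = 393453 / 55195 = 7.13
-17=-17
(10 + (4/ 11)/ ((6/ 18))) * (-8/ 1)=-976/ 11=-88.73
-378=-378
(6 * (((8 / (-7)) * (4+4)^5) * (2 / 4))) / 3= -262144 / 7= -37449.14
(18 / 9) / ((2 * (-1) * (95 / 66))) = -66 / 95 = -0.69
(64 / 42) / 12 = 8 / 63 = 0.13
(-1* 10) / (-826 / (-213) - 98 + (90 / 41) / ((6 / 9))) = 87330 / 793213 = 0.11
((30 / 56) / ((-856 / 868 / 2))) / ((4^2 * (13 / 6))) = -1395 / 44512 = -0.03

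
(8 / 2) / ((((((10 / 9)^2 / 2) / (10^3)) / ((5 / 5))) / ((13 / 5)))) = 16848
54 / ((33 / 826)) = 14868 / 11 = 1351.64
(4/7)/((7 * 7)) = 4/343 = 0.01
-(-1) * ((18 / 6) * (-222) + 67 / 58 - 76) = -42969 / 58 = -740.84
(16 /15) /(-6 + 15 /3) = -16 /15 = -1.07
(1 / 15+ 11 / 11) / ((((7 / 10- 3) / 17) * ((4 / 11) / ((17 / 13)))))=-25432 / 897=-28.35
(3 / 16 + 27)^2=189225 / 256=739.16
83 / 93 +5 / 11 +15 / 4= 20857 / 4092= 5.10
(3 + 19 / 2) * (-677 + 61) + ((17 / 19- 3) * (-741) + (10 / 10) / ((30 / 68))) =-92066 / 15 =-6137.73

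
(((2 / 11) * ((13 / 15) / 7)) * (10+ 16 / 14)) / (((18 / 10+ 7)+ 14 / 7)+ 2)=169 / 8624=0.02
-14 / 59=-0.24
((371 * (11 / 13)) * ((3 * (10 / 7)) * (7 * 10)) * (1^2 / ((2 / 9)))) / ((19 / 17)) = 93658950 / 247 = 379186.03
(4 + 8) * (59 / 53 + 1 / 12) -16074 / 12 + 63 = -133787 / 106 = -1262.14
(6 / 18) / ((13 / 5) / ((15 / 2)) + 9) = 25 / 701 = 0.04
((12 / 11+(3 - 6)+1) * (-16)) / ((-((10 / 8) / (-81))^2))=-3359232 / 55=-61076.95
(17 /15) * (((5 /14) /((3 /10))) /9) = 85 /567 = 0.15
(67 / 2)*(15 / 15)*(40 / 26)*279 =186930 / 13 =14379.23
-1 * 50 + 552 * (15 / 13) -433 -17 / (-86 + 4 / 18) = 1546761 / 10036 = 154.12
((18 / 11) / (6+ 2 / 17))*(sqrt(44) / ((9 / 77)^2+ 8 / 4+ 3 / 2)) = 82467*sqrt(11) / 541645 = 0.50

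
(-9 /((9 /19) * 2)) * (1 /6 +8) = -931 /12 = -77.58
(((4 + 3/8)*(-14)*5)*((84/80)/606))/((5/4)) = -343/808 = -0.42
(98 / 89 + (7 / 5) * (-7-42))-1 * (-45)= -10012 / 445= -22.50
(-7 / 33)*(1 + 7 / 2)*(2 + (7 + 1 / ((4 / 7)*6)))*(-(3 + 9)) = 4683 / 44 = 106.43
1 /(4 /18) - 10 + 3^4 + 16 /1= 91.50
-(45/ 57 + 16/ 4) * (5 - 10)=455/ 19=23.95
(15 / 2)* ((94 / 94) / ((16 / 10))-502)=-60165 / 16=-3760.31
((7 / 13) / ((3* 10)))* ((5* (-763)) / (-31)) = 2.21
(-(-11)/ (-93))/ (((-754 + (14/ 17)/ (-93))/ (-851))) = -159137/ 1192088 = -0.13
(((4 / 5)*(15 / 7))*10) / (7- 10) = -40 / 7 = -5.71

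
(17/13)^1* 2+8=138/13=10.62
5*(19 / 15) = 19 / 3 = 6.33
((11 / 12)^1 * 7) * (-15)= -385 / 4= -96.25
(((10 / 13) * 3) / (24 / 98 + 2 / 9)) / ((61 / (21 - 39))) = -119070 / 81679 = -1.46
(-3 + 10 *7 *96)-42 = 6675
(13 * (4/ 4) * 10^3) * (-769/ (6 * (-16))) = 1249625/ 12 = 104135.42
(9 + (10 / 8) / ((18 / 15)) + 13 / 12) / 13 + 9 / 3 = 401 / 104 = 3.86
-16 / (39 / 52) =-64 / 3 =-21.33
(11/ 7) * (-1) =-11/ 7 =-1.57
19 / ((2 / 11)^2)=2299 / 4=574.75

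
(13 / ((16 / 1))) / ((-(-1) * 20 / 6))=39 / 160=0.24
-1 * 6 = -6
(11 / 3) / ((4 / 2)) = 1.83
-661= -661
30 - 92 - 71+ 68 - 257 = -322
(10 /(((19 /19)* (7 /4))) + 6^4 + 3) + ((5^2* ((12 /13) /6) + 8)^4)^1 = 4197988205 /199927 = 20997.61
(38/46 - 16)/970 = -349/22310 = -0.02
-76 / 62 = -1.23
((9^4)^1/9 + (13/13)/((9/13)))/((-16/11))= -36157/72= -502.18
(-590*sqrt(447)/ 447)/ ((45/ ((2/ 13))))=-236*sqrt(447)/ 52299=-0.10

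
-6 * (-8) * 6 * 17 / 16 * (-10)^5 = -30600000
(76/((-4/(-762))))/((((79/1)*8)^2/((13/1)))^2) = 1223391/79769765888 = 0.00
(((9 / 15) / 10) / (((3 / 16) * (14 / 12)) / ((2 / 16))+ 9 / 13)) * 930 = 14508 / 635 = 22.85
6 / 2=3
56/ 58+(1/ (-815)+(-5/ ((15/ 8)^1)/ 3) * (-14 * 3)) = 2715493/ 70905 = 38.30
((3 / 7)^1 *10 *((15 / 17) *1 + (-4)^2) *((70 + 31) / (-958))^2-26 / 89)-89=-61436147583 / 694288466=-88.49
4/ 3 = 1.33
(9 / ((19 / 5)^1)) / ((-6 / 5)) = -1.97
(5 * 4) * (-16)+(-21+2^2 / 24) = -2045 / 6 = -340.83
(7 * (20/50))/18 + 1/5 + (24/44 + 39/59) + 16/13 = 1060327/379665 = 2.79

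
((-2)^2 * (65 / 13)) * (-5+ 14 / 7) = -60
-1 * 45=-45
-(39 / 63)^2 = -0.38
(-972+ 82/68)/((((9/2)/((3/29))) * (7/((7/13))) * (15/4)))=-10156/22185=-0.46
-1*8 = -8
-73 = -73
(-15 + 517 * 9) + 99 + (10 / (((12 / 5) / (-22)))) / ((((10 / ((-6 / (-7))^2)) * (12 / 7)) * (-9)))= 596917 / 126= 4737.44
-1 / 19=-0.05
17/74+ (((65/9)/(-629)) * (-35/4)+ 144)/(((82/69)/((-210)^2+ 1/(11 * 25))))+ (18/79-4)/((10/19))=5347351.00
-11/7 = -1.57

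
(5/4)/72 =5/288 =0.02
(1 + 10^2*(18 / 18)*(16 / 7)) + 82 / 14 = 1648 / 7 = 235.43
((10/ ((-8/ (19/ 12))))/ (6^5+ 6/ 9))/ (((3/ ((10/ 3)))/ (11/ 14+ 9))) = -13015/ 4703328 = -0.00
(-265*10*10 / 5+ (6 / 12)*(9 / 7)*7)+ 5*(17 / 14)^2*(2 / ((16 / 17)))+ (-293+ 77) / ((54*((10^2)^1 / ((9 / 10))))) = -1034854431 / 196000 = -5279.87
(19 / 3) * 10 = 190 / 3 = 63.33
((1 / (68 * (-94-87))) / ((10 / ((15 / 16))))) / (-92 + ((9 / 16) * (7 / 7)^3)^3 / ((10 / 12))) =240 / 2892050761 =0.00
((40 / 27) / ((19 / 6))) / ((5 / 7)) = 112 / 171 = 0.65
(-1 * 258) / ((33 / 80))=-6880 / 11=-625.45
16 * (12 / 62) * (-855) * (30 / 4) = -615600 / 31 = -19858.06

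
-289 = -289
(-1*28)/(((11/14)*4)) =-98/11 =-8.91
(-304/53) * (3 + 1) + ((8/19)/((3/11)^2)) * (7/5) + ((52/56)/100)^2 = -266774852353/17763480000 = -15.02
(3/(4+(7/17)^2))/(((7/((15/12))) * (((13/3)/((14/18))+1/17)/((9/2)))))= 132651/1291760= 0.10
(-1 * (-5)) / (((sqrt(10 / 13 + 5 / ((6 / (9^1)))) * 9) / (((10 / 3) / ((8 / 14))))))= 35 * sqrt(5590) / 2322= 1.13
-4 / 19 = -0.21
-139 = -139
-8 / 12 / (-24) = 1 / 36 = 0.03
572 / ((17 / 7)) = 4004 / 17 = 235.53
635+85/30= 3827/6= 637.83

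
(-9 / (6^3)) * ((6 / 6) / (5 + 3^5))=-1 / 5952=-0.00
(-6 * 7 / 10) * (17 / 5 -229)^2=-26720064 / 125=-213760.51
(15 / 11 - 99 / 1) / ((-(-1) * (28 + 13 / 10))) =-10740 / 3223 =-3.33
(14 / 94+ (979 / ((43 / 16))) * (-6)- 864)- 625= -7426216 / 2021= -3674.53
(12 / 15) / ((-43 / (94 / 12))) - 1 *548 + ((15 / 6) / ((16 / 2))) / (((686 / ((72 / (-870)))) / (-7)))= -4019199937 / 7332360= -548.15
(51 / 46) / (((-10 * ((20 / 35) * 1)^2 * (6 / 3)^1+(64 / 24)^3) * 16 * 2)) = 67473 / 24211456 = 0.00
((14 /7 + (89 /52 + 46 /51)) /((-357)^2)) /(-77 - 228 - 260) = -2447 /38193406524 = -0.00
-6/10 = -3/5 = -0.60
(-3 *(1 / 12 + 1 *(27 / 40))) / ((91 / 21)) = -21 / 40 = -0.52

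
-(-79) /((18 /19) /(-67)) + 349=-5238.06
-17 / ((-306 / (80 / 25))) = 8 / 45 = 0.18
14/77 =2/11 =0.18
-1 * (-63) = 63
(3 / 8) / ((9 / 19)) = 19 / 24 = 0.79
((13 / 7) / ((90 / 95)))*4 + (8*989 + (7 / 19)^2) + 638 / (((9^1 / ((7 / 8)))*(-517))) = 33862805975 / 4275684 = 7919.86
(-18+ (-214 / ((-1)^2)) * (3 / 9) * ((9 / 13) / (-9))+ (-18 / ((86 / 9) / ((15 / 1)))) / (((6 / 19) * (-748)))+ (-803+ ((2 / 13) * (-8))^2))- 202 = -33132159043 / 32614296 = -1015.88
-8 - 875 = -883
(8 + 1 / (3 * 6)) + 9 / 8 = 661 / 72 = 9.18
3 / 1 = 3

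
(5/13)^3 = 125/2197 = 0.06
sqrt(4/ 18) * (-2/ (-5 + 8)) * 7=-14 * sqrt(2)/ 9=-2.20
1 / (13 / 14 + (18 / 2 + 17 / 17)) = 14 / 153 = 0.09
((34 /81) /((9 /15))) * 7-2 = 704 /243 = 2.90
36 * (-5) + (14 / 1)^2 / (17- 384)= -180.53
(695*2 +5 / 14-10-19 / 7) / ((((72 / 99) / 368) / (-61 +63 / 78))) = -7636591215 / 182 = -41959292.39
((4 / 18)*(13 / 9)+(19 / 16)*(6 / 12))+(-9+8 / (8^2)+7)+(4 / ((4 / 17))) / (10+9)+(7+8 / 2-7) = 193765 / 49248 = 3.93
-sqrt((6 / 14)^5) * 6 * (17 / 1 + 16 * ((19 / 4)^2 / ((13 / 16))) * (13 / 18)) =-18246 * sqrt(21) / 343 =-243.77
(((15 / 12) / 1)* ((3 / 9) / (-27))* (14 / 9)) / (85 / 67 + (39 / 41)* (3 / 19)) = -0.02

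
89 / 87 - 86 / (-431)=45841 / 37497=1.22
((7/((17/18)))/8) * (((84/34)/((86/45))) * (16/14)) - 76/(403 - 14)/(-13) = 86964022/62843339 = 1.38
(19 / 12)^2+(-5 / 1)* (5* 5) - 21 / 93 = -547817 / 4464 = -122.72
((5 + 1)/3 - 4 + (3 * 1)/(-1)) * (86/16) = -215/8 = -26.88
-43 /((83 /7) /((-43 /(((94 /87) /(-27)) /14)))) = -212821749 /3901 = -54555.69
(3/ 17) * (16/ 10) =24/ 85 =0.28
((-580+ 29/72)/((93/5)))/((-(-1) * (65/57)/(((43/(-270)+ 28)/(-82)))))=5960146613/642414240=9.28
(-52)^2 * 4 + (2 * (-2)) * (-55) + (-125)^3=-1942089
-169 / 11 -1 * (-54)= 425 / 11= 38.64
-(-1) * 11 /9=11 /9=1.22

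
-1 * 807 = -807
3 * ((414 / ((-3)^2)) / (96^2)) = 0.01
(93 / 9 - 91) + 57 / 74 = -17737 / 222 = -79.90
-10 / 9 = -1.11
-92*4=-368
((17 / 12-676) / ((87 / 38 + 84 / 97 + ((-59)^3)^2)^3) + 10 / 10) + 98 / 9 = 402148061874350362619823781509742268062095361 / 33825537914664983771760878818602026699969637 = 11.89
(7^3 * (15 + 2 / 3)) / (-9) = -16121 / 27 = -597.07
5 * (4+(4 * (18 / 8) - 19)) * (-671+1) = 20100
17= 17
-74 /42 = -1.76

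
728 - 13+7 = 722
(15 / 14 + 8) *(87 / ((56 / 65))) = 718185 / 784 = 916.05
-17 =-17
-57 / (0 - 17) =57 / 17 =3.35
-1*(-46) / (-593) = -46 / 593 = -0.08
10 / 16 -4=-27 / 8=-3.38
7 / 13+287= 3738 / 13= 287.54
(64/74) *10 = 320/37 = 8.65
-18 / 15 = -6 / 5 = -1.20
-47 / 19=-2.47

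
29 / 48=0.60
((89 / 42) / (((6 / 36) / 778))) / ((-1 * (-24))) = 34621 / 84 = 412.15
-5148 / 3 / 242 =-78 / 11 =-7.09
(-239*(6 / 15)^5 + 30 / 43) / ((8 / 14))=-3.06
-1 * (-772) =772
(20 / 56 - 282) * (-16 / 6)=15772 / 21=751.05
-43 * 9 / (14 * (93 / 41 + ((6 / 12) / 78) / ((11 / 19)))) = -13613886 / 1122569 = -12.13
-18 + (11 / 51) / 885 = -812419 / 45135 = -18.00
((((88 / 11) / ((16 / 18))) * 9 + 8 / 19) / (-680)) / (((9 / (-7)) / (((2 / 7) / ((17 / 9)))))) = 91 / 6460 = 0.01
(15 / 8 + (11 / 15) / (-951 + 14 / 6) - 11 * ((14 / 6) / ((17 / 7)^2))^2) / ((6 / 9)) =6528542329 / 28524091920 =0.23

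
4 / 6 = 2 / 3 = 0.67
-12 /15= -4 /5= -0.80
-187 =-187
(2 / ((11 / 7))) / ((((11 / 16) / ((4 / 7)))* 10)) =64 / 605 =0.11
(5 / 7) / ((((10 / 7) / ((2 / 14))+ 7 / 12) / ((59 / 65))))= 708 / 11557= 0.06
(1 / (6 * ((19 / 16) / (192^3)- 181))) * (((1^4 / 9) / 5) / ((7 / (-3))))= 6291456 / 717414727015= 0.00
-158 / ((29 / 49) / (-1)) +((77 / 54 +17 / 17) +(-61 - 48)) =251173 / 1566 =160.39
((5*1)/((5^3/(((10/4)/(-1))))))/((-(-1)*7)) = -1/70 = -0.01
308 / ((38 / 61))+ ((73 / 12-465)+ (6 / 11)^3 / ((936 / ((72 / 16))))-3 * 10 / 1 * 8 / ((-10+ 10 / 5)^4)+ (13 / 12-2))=8718296239 / 252485376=34.53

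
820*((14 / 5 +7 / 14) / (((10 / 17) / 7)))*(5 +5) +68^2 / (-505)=162612446 / 505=322004.84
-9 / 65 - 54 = -3519 / 65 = -54.14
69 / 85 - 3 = -186 / 85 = -2.19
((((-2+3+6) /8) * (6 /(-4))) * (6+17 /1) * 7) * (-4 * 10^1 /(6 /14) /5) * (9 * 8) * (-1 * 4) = -1136016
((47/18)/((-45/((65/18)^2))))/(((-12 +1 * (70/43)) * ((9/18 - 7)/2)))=-131365/5852412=-0.02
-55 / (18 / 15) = -275 / 6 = -45.83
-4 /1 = -4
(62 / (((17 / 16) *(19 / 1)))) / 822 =496 / 132753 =0.00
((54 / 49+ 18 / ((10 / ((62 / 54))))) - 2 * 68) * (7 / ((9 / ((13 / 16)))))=-1269203 / 15120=-83.94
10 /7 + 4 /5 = 78 /35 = 2.23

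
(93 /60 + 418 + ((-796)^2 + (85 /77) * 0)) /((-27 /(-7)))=88764977 /540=164379.59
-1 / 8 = -0.12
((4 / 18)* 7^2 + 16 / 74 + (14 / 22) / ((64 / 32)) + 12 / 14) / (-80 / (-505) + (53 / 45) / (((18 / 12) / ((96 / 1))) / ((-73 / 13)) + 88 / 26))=65323316123675 / 2695194387424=24.24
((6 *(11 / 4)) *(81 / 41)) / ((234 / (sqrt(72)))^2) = 297 / 6929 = 0.04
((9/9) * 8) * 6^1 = 48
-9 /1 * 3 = -27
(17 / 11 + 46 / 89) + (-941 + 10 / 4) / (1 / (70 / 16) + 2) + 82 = -51477073 / 152724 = -337.06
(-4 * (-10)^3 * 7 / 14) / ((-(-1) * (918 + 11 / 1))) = 2000 / 929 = 2.15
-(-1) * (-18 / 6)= -3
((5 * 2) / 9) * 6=20 / 3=6.67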